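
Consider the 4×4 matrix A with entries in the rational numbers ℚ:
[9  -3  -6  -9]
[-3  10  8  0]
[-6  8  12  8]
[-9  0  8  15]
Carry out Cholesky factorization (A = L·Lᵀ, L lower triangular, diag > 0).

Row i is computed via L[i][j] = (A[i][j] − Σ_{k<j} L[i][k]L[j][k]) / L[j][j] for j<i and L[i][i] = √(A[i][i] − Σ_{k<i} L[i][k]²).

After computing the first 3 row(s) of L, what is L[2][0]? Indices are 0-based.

Step 1: L[0][0] = √(9) = 3.
  L[1][0] = (-3) / L[0][0] = -1.
Step 2: L[1][1] = √(9) = 3.
  L[2][0] = (-6) / L[0][0] = -2.
  L[2][1] = (6) / L[1][1] = 2.
Step 3: L[2][2] = √(4) = 2.

L[2][0] = -2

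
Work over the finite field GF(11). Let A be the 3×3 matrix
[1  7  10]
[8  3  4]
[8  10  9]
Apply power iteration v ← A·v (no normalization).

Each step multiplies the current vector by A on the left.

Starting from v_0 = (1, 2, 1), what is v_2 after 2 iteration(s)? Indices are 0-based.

v_0 = (1, 2, 1).
v_1 = A·v_0 = (3, 7, 4).
v_2 = A·v_1 = (4, 6, 9).

v_2 = (4, 6, 9)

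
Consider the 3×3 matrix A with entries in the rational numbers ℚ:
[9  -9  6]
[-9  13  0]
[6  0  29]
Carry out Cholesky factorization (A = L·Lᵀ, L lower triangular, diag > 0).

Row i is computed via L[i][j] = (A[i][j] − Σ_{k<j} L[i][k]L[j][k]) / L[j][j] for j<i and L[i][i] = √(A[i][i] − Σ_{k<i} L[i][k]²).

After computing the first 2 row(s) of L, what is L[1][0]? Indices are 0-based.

L[1][0] = -3

Step 1: L[0][0] = √(9) = 3.
  L[1][0] = (-9) / L[0][0] = -3.
Step 2: L[1][1] = √(4) = 2.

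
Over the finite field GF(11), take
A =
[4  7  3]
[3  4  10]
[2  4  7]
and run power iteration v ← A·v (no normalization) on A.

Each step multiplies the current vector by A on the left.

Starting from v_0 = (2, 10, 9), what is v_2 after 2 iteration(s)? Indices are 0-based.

v_0 = (2, 10, 9).
v_1 = A·v_0 = (6, 4, 8).
v_2 = A·v_1 = (10, 4, 7).

v_2 = (10, 4, 7)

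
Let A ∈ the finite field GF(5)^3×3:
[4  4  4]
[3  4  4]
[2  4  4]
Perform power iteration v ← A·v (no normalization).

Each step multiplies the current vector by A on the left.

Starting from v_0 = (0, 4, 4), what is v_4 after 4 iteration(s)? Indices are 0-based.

v_4 = (0, 1, 2)

v_0 = (0, 4, 4).
v_1 = A·v_0 = (2, 2, 2).
v_2 = A·v_1 = (4, 2, 0).
v_3 = A·v_2 = (4, 0, 1).
v_4 = A·v_3 = (0, 1, 2).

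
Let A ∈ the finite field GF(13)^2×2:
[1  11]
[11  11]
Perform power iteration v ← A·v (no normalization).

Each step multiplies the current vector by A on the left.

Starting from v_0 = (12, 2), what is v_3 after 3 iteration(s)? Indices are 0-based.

v_3 = (10, 0)

v_0 = (12, 2).
v_1 = A·v_0 = (8, 11).
v_2 = A·v_1 = (12, 1).
v_3 = A·v_2 = (10, 0).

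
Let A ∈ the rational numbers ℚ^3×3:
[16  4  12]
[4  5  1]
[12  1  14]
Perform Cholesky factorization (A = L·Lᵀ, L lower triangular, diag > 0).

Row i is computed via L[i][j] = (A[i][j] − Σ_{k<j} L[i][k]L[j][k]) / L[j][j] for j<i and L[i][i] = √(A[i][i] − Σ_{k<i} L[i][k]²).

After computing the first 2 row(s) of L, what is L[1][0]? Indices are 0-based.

Step 1: L[0][0] = √(16) = 4.
  L[1][0] = (4) / L[0][0] = 1.
Step 2: L[1][1] = √(4) = 2.

L[1][0] = 1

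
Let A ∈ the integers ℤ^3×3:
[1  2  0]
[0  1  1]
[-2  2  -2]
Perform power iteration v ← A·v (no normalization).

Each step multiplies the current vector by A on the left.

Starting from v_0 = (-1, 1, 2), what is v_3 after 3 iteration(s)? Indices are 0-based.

v_3 = (13, 7, -16)

v_0 = (-1, 1, 2).
v_1 = A·v_0 = (1, 3, 0).
v_2 = A·v_1 = (7, 3, 4).
v_3 = A·v_2 = (13, 7, -16).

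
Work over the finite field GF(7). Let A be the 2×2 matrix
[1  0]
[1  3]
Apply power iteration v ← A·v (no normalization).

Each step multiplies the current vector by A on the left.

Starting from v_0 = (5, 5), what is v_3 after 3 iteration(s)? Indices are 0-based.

v_3 = (5, 4)

v_0 = (5, 5).
v_1 = A·v_0 = (5, 6).
v_2 = A·v_1 = (5, 2).
v_3 = A·v_2 = (5, 4).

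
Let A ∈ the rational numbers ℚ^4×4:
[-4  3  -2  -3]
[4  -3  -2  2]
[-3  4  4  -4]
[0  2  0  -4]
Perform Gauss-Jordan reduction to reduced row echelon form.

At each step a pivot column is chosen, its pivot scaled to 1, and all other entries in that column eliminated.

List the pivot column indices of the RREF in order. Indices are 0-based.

step 1: normalize row 0 (÷-4) = (1, -3/4, 1/2, 3/4)
  row 1: subtract 4×row0 = (0, 0, -4, -1)
  row 2: subtract -3×row0 = (0, 7/4, 11/2, -7/4)
step 2: exchange rows 1,2
step 2: normalize row 1 (÷7/4) = (0, 1, 22/7, -1)
  row 0: subtract -3/4×row1 = (1, 0, 20/7, 0)
  row 3: subtract 2×row1 = (0, 0, -44/7, -2)
step 3: normalize row 2 (÷-4) = (0, 0, 1, 1/4)
  row 0: subtract 20/7×row2 = (1, 0, 0, -5/7)
  row 1: subtract 22/7×row2 = (0, 1, 0, -25/14)
  row 3: subtract -44/7×row2 = (0, 0, 0, -3/7)
step 4: normalize row 3 (÷-3/7) = (0, 0, 0, 1)
  row 0: subtract -5/7×row3 = (1, 0, 0, 0)
  row 1: subtract -25/14×row3 = (0, 1, 0, 0)
  row 2: subtract 1/4×row3 = (0, 0, 1, 0)

pivot columns: 0, 1, 2, 3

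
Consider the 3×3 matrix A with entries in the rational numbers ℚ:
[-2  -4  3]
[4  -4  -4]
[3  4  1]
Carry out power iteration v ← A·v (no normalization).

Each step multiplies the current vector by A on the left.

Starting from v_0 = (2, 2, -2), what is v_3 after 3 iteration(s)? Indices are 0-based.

v_0 = (2, 2, -2).
v_1 = A·v_0 = (-18, 8, 12).
v_2 = A·v_1 = (40, -152, -10).
v_3 = A·v_2 = (498, 808, -498).

v_3 = (498, 808, -498)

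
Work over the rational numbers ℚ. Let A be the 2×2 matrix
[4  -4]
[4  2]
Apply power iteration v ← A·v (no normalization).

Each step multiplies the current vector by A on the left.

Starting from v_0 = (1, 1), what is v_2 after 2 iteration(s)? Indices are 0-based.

v_2 = (-24, 12)

v_0 = (1, 1).
v_1 = A·v_0 = (0, 6).
v_2 = A·v_1 = (-24, 12).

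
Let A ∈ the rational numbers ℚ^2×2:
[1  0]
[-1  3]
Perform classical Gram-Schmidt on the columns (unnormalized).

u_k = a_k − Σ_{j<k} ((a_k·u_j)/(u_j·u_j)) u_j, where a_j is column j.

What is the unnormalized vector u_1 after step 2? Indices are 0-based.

Step 1: u_0 = a_0 = (1, -1).
Step 2: u_1 = a_1 − (-3/2)·u_0 = (3/2, 3/2).

u_1 = (3/2, 3/2)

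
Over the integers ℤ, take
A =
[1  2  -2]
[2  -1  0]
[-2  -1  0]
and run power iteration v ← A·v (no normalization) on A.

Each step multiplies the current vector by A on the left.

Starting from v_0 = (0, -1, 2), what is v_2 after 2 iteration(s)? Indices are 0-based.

v_0 = (0, -1, 2).
v_1 = A·v_0 = (-6, 1, 1).
v_2 = A·v_1 = (-6, -13, 11).

v_2 = (-6, -13, 11)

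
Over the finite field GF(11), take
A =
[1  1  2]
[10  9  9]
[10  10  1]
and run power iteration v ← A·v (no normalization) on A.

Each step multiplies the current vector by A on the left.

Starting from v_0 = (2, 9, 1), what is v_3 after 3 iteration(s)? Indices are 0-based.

v_3 = (9, 6, 10)

v_0 = (2, 9, 1).
v_1 = A·v_0 = (2, 0, 1).
v_2 = A·v_1 = (4, 7, 10).
v_3 = A·v_2 = (9, 6, 10).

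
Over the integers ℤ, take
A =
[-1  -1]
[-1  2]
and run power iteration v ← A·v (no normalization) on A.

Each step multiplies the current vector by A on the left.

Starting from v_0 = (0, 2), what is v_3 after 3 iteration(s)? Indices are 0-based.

v_3 = (-8, 22)

v_0 = (0, 2).
v_1 = A·v_0 = (-2, 4).
v_2 = A·v_1 = (-2, 10).
v_3 = A·v_2 = (-8, 22).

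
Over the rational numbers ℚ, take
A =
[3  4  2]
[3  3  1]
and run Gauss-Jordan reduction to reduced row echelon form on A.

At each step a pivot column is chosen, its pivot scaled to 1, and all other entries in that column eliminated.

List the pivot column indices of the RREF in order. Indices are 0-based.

pivot columns: 0, 1

[1] R0 /= 3  ⇒  (1, 4/3, 2/3)
     R1 -= 3·R0  ⇒  (0, -1, -1)
[2] R1 /= -1  ⇒  (0, 1, 1)
     R0 -= 4/3·R1  ⇒  (1, 0, -2/3)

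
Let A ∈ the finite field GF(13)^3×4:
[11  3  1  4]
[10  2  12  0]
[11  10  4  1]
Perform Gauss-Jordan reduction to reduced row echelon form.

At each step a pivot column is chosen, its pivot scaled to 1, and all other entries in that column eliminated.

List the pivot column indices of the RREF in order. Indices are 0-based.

pivot columns: 0, 1, 2

[1] R0 /= 11  ⇒  (1, 5, 6, 11)
     R1 -= 10·R0  ⇒  (0, 4, 4, 7)
     R2 -= 11·R0  ⇒  (0, 7, 3, 10)
[2] R1 /= 4  ⇒  (0, 1, 1, 5)
     R0 -= 5·R1  ⇒  (1, 0, 1, 12)
     R2 -= 7·R1  ⇒  (0, 0, 9, 1)
[3] R2 /= 9  ⇒  (0, 0, 1, 3)
     R0 -= 1·R2  ⇒  (1, 0, 0, 9)
     R1 -= 1·R2  ⇒  (0, 1, 0, 2)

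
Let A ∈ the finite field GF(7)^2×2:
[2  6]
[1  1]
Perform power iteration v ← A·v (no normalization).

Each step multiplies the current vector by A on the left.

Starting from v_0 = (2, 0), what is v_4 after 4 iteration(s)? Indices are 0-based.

v_4 = (0, 4)

v_0 = (2, 0).
v_1 = A·v_0 = (4, 2).
v_2 = A·v_1 = (6, 6).
v_3 = A·v_2 = (6, 5).
v_4 = A·v_3 = (0, 4).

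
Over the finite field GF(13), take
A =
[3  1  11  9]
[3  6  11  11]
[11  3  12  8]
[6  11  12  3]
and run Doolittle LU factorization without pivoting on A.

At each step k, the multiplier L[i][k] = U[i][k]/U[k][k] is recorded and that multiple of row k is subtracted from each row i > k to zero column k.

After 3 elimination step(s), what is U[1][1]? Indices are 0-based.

k=0: U[0][0]=3
  eliminate (1,0): mult=1, new row 1: (0, 5, 0, 2); set L[1][0]=1
  eliminate (2,0): mult=8, new row 2: (0, 8, 2, 1); set L[2][0]=8
  eliminate (3,0): mult=2, new row 3: (0, 9, 3, 11); set L[3][0]=2
k=1: U[1][1]=5
  eliminate (2,1): mult=12, new row 2: (0, 0, 2, 3); set L[2][1]=12
  eliminate (3,1): mult=7, new row 3: (0, 0, 3, 10); set L[3][1]=7
k=2: U[2][2]=2
  eliminate (3,2): mult=8, new row 3: (0, 0, 0, 12); set L[3][2]=8

U[1][1] = 5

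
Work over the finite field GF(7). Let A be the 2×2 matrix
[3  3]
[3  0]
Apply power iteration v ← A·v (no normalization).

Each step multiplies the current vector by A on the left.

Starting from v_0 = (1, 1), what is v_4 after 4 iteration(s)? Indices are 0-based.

v_0 = (1, 1).
v_1 = A·v_0 = (6, 3).
v_2 = A·v_1 = (6, 4).
v_3 = A·v_2 = (2, 4).
v_4 = A·v_3 = (4, 6).

v_4 = (4, 6)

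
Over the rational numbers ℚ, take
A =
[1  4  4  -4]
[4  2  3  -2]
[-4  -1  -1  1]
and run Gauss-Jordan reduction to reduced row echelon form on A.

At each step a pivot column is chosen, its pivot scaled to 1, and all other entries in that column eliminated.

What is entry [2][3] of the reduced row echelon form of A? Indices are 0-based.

M[2][3] = 0

step 1: normalize row 0 (÷1) = (1, 4, 4, -4)
  row 1: subtract 4×row0 = (0, -14, -13, 14)
  row 2: subtract -4×row0 = (0, 15, 15, -15)
step 2: normalize row 1 (÷-14) = (0, 1, 13/14, -1)
  row 0: subtract 4×row1 = (1, 0, 2/7, 0)
  row 2: subtract 15×row1 = (0, 0, 15/14, 0)
step 3: normalize row 2 (÷15/14) = (0, 0, 1, 0)
  row 0: subtract 2/7×row2 = (1, 0, 0, 0)
  row 1: subtract 13/14×row2 = (0, 1, 0, -1)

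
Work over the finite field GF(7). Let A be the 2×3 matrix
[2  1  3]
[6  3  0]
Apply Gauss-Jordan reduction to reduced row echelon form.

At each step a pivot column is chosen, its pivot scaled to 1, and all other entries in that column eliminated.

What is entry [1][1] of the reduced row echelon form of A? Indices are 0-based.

M[1][1] = 0

pivot(0,0)=2: scale R0 → (1, 4, 5)
  clear (1,0): R1 −= (6)R0 → (0, 0, 5)
col 1: no nonzero at/below row 1; advance.
pivot(1,2)=5: scale R1 → (0, 0, 1)
  clear (0,2): R0 −= (5)R1 → (1, 4, 0)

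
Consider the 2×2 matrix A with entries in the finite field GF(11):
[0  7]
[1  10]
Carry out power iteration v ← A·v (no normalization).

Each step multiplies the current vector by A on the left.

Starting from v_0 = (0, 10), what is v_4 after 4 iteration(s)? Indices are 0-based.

v_4 = (6, 6)

v_0 = (0, 10).
v_1 = A·v_0 = (4, 1).
v_2 = A·v_1 = (7, 3).
v_3 = A·v_2 = (10, 4).
v_4 = A·v_3 = (6, 6).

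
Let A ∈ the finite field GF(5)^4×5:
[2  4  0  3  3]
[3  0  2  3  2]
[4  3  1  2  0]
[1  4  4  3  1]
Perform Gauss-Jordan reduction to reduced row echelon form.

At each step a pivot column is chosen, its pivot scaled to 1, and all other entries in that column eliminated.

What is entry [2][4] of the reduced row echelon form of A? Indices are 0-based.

M[2][4] = 4

[1] R0 /= 2  ⇒  (1, 2, 0, 4, 4)
     R1 -= 3·R0  ⇒  (0, 4, 2, 1, 0)
     R2 -= 4·R0  ⇒  (0, 0, 1, 1, 4)
     R3 -= 1·R0  ⇒  (0, 2, 4, 4, 2)
[2] R1 /= 4  ⇒  (0, 1, 3, 4, 0)
     R0 -= 2·R1  ⇒  (1, 0, 4, 1, 4)
     R3 -= 2·R1  ⇒  (0, 0, 3, 1, 2)
[3] R2 /= 1  ⇒  (0, 0, 1, 1, 4)
     R0 -= 4·R2  ⇒  (1, 0, 0, 2, 3)
     R1 -= 3·R2  ⇒  (0, 1, 0, 1, 3)
     R3 -= 3·R2  ⇒  (0, 0, 0, 3, 0)
[4] R3 /= 3  ⇒  (0, 0, 0, 1, 0)
     R0 -= 2·R3  ⇒  (1, 0, 0, 0, 3)
     R1 -= 1·R3  ⇒  (0, 1, 0, 0, 3)
     R2 -= 1·R3  ⇒  (0, 0, 1, 0, 4)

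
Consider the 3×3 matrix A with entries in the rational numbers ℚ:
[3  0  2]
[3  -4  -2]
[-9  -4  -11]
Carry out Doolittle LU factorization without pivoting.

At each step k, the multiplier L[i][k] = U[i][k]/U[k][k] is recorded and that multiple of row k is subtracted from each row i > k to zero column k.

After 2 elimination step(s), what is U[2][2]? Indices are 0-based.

Step 1: pivot at (0,0) is 3.
  row1 ← row1 − (1)·row0  ⇒  L[1][0]=1, U row1=(0, -4, -4)
  row2 ← row2 − (-3)·row0  ⇒  L[2][0]=-3, U row2=(0, -4, -5)
Step 2: pivot at (1,1) is -4.
  row2 ← row2 − (1)·row1  ⇒  L[2][1]=1, U row2=(0, 0, -1)

U[2][2] = -1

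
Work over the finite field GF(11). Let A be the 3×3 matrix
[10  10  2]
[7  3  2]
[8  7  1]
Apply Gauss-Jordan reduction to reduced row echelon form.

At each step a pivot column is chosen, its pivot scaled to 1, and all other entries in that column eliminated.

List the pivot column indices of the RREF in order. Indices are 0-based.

[1] R0 /= 10  ⇒  (1, 1, 9)
     R1 -= 7·R0  ⇒  (0, 7, 5)
     R2 -= 8·R0  ⇒  (0, 10, 6)
[2] R1 /= 7  ⇒  (0, 1, 7)
     R0 -= 1·R1  ⇒  (1, 0, 2)
     R2 -= 10·R1  ⇒  (0, 0, 2)
[3] R2 /= 2  ⇒  (0, 0, 1)
     R0 -= 2·R2  ⇒  (1, 0, 0)
     R1 -= 7·R2  ⇒  (0, 1, 0)

pivot columns: 0, 1, 2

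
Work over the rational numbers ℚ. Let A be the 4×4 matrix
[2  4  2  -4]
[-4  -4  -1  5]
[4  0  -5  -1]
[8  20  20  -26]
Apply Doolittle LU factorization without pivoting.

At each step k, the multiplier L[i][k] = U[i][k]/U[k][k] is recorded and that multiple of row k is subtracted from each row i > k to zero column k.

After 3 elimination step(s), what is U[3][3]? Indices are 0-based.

k=0: U[0][0]=2
  eliminate (1,0): mult=-2, new row 1: (0, 4, 3, -3); set L[1][0]=-2
  eliminate (2,0): mult=2, new row 2: (0, -8, -9, 7); set L[2][0]=2
  eliminate (3,0): mult=4, new row 3: (0, 4, 12, -10); set L[3][0]=4
k=1: U[1][1]=4
  eliminate (2,1): mult=-2, new row 2: (0, 0, -3, 1); set L[2][1]=-2
  eliminate (3,1): mult=1, new row 3: (0, 0, 9, -7); set L[3][1]=1
k=2: U[2][2]=-3
  eliminate (3,2): mult=-3, new row 3: (0, 0, 0, -4); set L[3][2]=-3

U[3][3] = -4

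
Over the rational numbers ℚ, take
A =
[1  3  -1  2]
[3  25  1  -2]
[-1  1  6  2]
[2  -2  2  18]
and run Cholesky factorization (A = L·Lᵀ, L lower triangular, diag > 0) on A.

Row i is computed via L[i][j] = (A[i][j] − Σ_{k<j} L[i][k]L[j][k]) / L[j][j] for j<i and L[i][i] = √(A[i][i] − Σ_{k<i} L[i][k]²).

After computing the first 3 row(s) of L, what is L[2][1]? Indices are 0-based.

L[2][1] = 1

Step 1: L[0][0] = √(1) = 1.
  L[1][0] = (3) / L[0][0] = 3.
Step 2: L[1][1] = √(16) = 4.
  L[2][0] = (-1) / L[0][0] = -1.
  L[2][1] = (4) / L[1][1] = 1.
Step 3: L[2][2] = √(4) = 2.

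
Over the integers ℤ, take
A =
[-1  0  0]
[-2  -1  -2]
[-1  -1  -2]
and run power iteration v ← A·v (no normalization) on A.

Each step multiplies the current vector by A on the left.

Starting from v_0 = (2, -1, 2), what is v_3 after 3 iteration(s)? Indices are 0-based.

v_0 = (2, -1, 2).
v_1 = A·v_0 = (-2, -7, -5).
v_2 = A·v_1 = (2, 21, 19).
v_3 = A·v_2 = (-2, -63, -61).

v_3 = (-2, -63, -61)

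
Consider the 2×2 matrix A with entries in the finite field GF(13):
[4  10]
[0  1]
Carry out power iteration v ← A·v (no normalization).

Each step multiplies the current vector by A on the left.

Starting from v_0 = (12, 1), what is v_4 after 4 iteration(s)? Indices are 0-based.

v_4 = (9, 1)

v_0 = (12, 1).
v_1 = A·v_0 = (6, 1).
v_2 = A·v_1 = (8, 1).
v_3 = A·v_2 = (3, 1).
v_4 = A·v_3 = (9, 1).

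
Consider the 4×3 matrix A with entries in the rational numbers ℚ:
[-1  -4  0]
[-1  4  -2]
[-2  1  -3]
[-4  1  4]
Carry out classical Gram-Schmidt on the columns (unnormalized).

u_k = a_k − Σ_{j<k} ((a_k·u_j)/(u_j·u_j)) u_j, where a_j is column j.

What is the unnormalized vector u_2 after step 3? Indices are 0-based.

Step 1: u_0 = a_0 = (-1, -1, -2, -4).
Step 2: u_1 = a_1 − (-3/11)·u_0 = (-47/11, 41/11, 5/11, -1/11).
Step 3: u_2 = a_2 − (-4/11)·u_0 − (-101/356)·u_1 = (-561/356, -465/356, -1281/356, 897/356).

u_2 = (-561/356, -465/356, -1281/356, 897/356)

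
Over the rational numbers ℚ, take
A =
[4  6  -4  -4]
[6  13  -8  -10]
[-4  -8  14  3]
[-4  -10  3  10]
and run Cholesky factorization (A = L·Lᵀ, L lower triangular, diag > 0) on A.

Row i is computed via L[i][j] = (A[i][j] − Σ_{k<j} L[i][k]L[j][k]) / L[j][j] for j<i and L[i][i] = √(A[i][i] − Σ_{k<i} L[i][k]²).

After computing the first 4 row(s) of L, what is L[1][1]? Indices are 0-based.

L[1][1] = 2

Step 1: L[0][0] = √(4) = 2.
  L[1][0] = (6) / L[0][0] = 3.
Step 2: L[1][1] = √(4) = 2.
  L[2][0] = (-4) / L[0][0] = -2.
  L[2][1] = (-2) / L[1][1] = -1.
Step 3: L[2][2] = √(9) = 3.
  L[3][0] = (-4) / L[0][0] = -2.
  L[3][1] = (-4) / L[1][1] = -2.
  L[3][2] = (-3) / L[2][2] = -1.
Step 4: L[3][3] = √(1) = 1.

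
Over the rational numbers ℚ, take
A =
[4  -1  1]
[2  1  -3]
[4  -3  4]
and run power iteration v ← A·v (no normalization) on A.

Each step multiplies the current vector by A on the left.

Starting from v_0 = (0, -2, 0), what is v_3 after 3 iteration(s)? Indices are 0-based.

v_3 = (118, -98, 264)

v_0 = (0, -2, 0).
v_1 = A·v_0 = (2, -2, 6).
v_2 = A·v_1 = (16, -16, 38).
v_3 = A·v_2 = (118, -98, 264).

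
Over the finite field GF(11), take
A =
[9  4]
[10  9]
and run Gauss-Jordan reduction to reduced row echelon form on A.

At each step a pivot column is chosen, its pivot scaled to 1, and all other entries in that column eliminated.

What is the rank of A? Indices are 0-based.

[1] R0 /= 9  ⇒  (1, 9)
     R1 -= 10·R0  ⇒  (0, 7)
[2] R1 /= 7  ⇒  (0, 1)
     R0 -= 9·R1  ⇒  (1, 0)

rank = 2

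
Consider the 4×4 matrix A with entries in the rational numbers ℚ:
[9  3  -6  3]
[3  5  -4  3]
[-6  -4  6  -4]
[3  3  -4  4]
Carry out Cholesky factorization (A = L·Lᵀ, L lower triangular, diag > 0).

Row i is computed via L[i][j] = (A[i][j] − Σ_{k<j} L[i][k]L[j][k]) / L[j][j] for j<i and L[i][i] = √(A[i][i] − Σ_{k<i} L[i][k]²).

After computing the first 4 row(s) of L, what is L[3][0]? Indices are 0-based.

Step 1: L[0][0] = √(9) = 3.
  L[1][0] = (3) / L[0][0] = 1.
Step 2: L[1][1] = √(4) = 2.
  L[2][0] = (-6) / L[0][0] = -2.
  L[2][1] = (-2) / L[1][1] = -1.
Step 3: L[2][2] = √(1) = 1.
  L[3][0] = (3) / L[0][0] = 1.
  L[3][1] = (2) / L[1][1] = 1.
  L[3][2] = (-1) / L[2][2] = -1.
Step 4: L[3][3] = √(1) = 1.

L[3][0] = 1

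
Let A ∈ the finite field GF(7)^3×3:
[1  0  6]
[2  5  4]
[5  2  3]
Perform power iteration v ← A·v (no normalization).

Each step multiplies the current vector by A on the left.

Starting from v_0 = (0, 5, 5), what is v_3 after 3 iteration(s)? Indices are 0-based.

v_0 = (0, 5, 5).
v_1 = A·v_0 = (2, 3, 4).
v_2 = A·v_1 = (5, 0, 0).
v_3 = A·v_2 = (5, 3, 4).

v_3 = (5, 3, 4)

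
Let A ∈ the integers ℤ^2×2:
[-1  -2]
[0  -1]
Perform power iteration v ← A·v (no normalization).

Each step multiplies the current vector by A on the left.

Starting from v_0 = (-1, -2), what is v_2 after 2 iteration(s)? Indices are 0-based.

v_2 = (-9, -2)

v_0 = (-1, -2).
v_1 = A·v_0 = (5, 2).
v_2 = A·v_1 = (-9, -2).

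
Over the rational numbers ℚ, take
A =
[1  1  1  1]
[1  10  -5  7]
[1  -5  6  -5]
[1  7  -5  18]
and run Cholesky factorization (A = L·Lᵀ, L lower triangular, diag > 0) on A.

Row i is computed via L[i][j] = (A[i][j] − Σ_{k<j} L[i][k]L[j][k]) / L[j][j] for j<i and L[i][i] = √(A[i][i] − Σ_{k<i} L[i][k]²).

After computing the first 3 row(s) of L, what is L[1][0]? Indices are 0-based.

L[1][0] = 1

Step 1: L[0][0] = √(1) = 1.
  L[1][0] = (1) / L[0][0] = 1.
Step 2: L[1][1] = √(9) = 3.
  L[2][0] = (1) / L[0][0] = 1.
  L[2][1] = (-6) / L[1][1] = -2.
Step 3: L[2][2] = √(1) = 1.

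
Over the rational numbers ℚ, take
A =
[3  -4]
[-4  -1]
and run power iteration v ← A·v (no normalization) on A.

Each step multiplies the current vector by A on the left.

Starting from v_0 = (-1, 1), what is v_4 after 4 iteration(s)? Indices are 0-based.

v_0 = (-1, 1).
v_1 = A·v_0 = (-7, 3).
v_2 = A·v_1 = (-33, 25).
v_3 = A·v_2 = (-199, 107).
v_4 = A·v_3 = (-1025, 689).

v_4 = (-1025, 689)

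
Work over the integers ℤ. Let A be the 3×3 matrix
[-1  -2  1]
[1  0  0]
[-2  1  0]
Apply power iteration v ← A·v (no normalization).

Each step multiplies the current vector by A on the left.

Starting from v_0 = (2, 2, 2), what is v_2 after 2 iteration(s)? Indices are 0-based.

v_2 = (-2, -4, 10)

v_0 = (2, 2, 2).
v_1 = A·v_0 = (-4, 2, -2).
v_2 = A·v_1 = (-2, -4, 10).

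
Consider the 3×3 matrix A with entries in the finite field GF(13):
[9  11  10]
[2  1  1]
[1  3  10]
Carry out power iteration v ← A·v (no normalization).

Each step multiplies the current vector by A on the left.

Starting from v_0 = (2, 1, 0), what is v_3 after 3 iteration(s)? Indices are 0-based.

v_0 = (2, 1, 0).
v_1 = A·v_0 = (3, 5, 5).
v_2 = A·v_1 = (2, 3, 3).
v_3 = A·v_2 = (3, 10, 2).

v_3 = (3, 10, 2)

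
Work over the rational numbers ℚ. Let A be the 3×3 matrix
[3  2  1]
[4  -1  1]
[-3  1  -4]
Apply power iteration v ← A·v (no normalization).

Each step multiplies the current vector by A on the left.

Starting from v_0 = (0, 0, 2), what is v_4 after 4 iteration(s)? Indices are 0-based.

v_4 = (46, -38, 428)

v_0 = (0, 0, 2).
v_1 = A·v_0 = (2, 2, -8).
v_2 = A·v_1 = (2, -2, 28).
v_3 = A·v_2 = (30, 38, -120).
v_4 = A·v_3 = (46, -38, 428).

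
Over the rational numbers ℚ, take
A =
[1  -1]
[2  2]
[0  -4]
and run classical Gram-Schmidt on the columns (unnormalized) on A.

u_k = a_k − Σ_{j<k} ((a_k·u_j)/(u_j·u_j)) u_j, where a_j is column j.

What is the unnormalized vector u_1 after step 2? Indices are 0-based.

Step 1: u_0 = a_0 = (1, 2, 0).
Step 2: u_1 = a_1 − (3/5)·u_0 = (-8/5, 4/5, -4).

u_1 = (-8/5, 4/5, -4)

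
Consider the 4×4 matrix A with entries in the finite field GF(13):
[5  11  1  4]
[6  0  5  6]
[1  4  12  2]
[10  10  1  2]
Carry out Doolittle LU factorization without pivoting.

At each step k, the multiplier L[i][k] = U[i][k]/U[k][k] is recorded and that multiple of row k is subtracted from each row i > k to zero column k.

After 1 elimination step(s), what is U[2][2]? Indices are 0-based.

[col 0] pivot 5
  R1 -= 9*R0 → (0, 5, 9, 9)  (L[1][0] := 9)
  R2 -= 8*R0 → (0, 7, 4, 9)  (L[2][0] := 8)
  R3 -= 2*R0 → (0, 1, 12, 7)  (L[3][0] := 2)

U[2][2] = 4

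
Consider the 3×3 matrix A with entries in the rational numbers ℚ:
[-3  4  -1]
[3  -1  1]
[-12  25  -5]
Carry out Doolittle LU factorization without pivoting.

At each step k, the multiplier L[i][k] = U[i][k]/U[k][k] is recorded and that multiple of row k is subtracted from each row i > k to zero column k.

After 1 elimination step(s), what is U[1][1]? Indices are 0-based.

U[1][1] = 3

[col 0] pivot -3
  R1 -= -1*R0 → (0, 3, 0)  (L[1][0] := -1)
  R2 -= 4*R0 → (0, 9, -1)  (L[2][0] := 4)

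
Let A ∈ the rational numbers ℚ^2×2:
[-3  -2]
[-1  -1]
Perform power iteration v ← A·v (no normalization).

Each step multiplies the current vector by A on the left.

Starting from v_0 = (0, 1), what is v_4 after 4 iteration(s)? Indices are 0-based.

v_4 = (112, 41)

v_0 = (0, 1).
v_1 = A·v_0 = (-2, -1).
v_2 = A·v_1 = (8, 3).
v_3 = A·v_2 = (-30, -11).
v_4 = A·v_3 = (112, 41).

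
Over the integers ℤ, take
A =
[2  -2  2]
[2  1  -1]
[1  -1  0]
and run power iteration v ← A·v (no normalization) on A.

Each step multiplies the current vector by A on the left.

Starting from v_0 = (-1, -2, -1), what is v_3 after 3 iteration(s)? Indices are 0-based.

v_3 = (30, 9, 12)

v_0 = (-1, -2, -1).
v_1 = A·v_0 = (0, -3, 1).
v_2 = A·v_1 = (8, -4, 3).
v_3 = A·v_2 = (30, 9, 12).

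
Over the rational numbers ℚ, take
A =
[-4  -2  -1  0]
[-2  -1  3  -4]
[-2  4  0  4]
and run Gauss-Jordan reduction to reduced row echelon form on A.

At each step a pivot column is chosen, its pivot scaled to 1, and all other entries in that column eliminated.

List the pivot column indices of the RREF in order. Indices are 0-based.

pivot columns: 0, 1, 2

[1] R0 /= -4  ⇒  (1, 1/2, 1/4, 0)
     R1 -= -2·R0  ⇒  (0, 0, 7/2, -4)
     R2 -= -2·R0  ⇒  (0, 5, 1/2, 4)
[2] R1 <-> R2
[2] R1 /= 5  ⇒  (0, 1, 1/10, 4/5)
     R0 -= 1/2·R1  ⇒  (1, 0, 1/5, -2/5)
[3] R2 /= 7/2  ⇒  (0, 0, 1, -8/7)
     R0 -= 1/5·R2  ⇒  (1, 0, 0, -6/35)
     R1 -= 1/10·R2  ⇒  (0, 1, 0, 32/35)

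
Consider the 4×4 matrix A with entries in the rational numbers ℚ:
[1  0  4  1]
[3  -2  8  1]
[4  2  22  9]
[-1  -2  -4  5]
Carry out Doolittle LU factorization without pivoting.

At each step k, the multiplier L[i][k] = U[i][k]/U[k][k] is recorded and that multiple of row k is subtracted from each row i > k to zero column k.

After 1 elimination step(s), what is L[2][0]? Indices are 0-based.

k=0: U[0][0]=1
  eliminate (1,0): mult=3, new row 1: (0, -2, -4, -2); set L[1][0]=3
  eliminate (2,0): mult=4, new row 2: (0, 2, 6, 5); set L[2][0]=4
  eliminate (3,0): mult=-1, new row 3: (0, -2, 0, 6); set L[3][0]=-1

L[2][0] = 4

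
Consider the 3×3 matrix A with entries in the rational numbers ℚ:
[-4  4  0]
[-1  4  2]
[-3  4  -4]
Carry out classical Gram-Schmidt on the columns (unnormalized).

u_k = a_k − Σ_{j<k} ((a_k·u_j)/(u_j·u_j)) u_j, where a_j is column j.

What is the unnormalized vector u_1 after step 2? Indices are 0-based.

Step 1: u_0 = a_0 = (-4, -1, -3).
Step 2: u_1 = a_1 − (-16/13)·u_0 = (-12/13, 36/13, 4/13).

u_1 = (-12/13, 36/13, 4/13)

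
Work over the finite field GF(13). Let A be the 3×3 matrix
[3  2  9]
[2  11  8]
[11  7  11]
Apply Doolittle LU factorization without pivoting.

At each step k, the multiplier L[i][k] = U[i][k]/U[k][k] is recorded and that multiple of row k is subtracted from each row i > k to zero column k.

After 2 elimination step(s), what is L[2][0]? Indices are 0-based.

Step 1: pivot at (0,0) is 3.
  row1 ← row1 − (5)·row0  ⇒  L[1][0]=5, U row1=(0, 1, 2)
  row2 ← row2 − (8)·row0  ⇒  L[2][0]=8, U row2=(0, 4, 4)
Step 2: pivot at (1,1) is 1.
  row2 ← row2 − (4)·row1  ⇒  L[2][1]=4, U row2=(0, 0, 9)

L[2][0] = 8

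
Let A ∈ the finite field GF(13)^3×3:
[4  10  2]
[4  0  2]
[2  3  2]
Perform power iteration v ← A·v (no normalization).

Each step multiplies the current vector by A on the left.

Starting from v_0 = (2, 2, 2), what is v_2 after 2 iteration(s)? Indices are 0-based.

v_0 = (2, 2, 2).
v_1 = A·v_0 = (6, 12, 1).
v_2 = A·v_1 = (3, 0, 11).

v_2 = (3, 0, 11)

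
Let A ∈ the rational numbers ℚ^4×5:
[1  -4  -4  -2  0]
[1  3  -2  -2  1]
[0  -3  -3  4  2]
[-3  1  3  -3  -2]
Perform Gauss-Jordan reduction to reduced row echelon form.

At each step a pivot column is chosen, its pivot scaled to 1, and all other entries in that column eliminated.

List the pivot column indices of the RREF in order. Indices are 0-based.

[1] R0 /= 1  ⇒  (1, -4, -4, -2, 0)
     R1 -= 1·R0  ⇒  (0, 7, 2, 0, 1)
     R3 -= -3·R0  ⇒  (0, -11, -9, -9, -2)
[2] R1 /= 7  ⇒  (0, 1, 2/7, 0, 1/7)
     R0 -= -4·R1  ⇒  (1, 0, -20/7, -2, 4/7)
     R2 -= -3·R1  ⇒  (0, 0, -15/7, 4, 17/7)
     R3 -= -11·R1  ⇒  (0, 0, -41/7, -9, -3/7)
[3] R2 /= -15/7  ⇒  (0, 0, 1, -28/15, -17/15)
     R0 -= -20/7·R2  ⇒  (1, 0, 0, -22/3, -8/3)
     R1 -= 2/7·R2  ⇒  (0, 1, 0, 8/15, 7/15)
     R3 -= -41/7·R2  ⇒  (0, 0, 0, -299/15, -106/15)
[4] R3 /= -299/15  ⇒  (0, 0, 0, 1, 106/299)
     R0 -= -22/3·R3  ⇒  (1, 0, 0, 0, -20/299)
     R1 -= 8/15·R3  ⇒  (0, 1, 0, 0, 83/299)
     R2 -= -28/15·R3  ⇒  (0, 0, 1, 0, -141/299)

pivot columns: 0, 1, 2, 3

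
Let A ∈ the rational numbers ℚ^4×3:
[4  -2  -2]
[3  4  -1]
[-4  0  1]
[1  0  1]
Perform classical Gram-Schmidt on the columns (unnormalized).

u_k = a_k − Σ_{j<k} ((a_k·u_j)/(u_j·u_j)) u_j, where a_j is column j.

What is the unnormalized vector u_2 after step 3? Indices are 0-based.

u_2 = (-52/103, -26/103, -37/103, 138/103)

Step 1: u_0 = a_0 = (4, 3, -4, 1).
Step 2: u_1 = a_1 − (2/21)·u_0 = (-50/21, 26/7, 8/21, -2/21).
Step 3: u_2 = a_2 − (-1/3)·u_0 − (7/103)·u_1 = (-52/103, -26/103, -37/103, 138/103).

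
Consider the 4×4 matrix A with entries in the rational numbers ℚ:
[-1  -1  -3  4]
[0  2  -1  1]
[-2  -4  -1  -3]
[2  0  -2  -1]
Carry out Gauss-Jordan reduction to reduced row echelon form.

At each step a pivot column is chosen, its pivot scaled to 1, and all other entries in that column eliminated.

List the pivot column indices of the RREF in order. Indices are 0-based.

[1] R0 /= -1  ⇒  (1, 1, 3, -4)
     R2 -= -2·R0  ⇒  (0, -2, 5, -11)
     R3 -= 2·R0  ⇒  (0, -2, -8, 7)
[2] R1 /= 2  ⇒  (0, 1, -1/2, 1/2)
     R0 -= 1·R1  ⇒  (1, 0, 7/2, -9/2)
     R2 -= -2·R1  ⇒  (0, 0, 4, -10)
     R3 -= -2·R1  ⇒  (0, 0, -9, 8)
[3] R2 /= 4  ⇒  (0, 0, 1, -5/2)
     R0 -= 7/2·R2  ⇒  (1, 0, 0, 17/4)
     R1 -= -1/2·R2  ⇒  (0, 1, 0, -3/4)
     R3 -= -9·R2  ⇒  (0, 0, 0, -29/2)
[4] R3 /= -29/2  ⇒  (0, 0, 0, 1)
     R0 -= 17/4·R3  ⇒  (1, 0, 0, 0)
     R1 -= -3/4·R3  ⇒  (0, 1, 0, 0)
     R2 -= -5/2·R3  ⇒  (0, 0, 1, 0)

pivot columns: 0, 1, 2, 3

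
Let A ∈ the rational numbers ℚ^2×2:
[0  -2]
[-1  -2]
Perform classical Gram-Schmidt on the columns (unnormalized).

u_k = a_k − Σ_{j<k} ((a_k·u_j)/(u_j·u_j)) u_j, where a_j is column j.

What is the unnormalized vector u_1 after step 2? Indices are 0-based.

u_1 = (-2, 0)

Step 1: u_0 = a_0 = (0, -1).
Step 2: u_1 = a_1 − (2)·u_0 = (-2, 0).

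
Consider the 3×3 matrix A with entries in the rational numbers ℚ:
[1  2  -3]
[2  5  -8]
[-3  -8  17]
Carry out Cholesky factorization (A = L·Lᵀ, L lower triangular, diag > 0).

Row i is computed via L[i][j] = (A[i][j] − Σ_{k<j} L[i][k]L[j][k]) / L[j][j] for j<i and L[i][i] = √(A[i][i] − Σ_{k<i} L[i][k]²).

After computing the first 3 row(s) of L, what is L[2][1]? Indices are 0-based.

Step 1: L[0][0] = √(1) = 1.
  L[1][0] = (2) / L[0][0] = 2.
Step 2: L[1][1] = √(1) = 1.
  L[2][0] = (-3) / L[0][0] = -3.
  L[2][1] = (-2) / L[1][1] = -2.
Step 3: L[2][2] = √(4) = 2.

L[2][1] = -2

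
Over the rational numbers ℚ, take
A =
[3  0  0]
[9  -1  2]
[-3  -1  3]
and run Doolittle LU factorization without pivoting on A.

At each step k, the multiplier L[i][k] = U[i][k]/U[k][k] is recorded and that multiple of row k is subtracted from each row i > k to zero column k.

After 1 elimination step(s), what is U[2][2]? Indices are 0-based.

U[2][2] = 3

Step 1: pivot at (0,0) is 3.
  row1 ← row1 − (3)·row0  ⇒  L[1][0]=3, U row1=(0, -1, 2)
  row2 ← row2 − (-1)·row0  ⇒  L[2][0]=-1, U row2=(0, -1, 3)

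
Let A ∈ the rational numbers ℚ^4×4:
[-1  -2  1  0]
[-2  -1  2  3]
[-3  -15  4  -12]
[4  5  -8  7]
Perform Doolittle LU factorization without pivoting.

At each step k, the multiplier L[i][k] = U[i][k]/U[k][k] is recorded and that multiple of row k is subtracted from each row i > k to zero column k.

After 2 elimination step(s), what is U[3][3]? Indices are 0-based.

U[3][3] = 10

Step 1: pivot at (0,0) is -1.
  row1 ← row1 − (2)·row0  ⇒  L[1][0]=2, U row1=(0, 3, 0, 3)
  row2 ← row2 − (3)·row0  ⇒  L[2][0]=3, U row2=(0, -9, 1, -12)
  row3 ← row3 − (-4)·row0  ⇒  L[3][0]=-4, U row3=(0, -3, -4, 7)
Step 2: pivot at (1,1) is 3.
  row2 ← row2 − (-3)·row1  ⇒  L[2][1]=-3, U row2=(0, 0, 1, -3)
  row3 ← row3 − (-1)·row1  ⇒  L[3][1]=-1, U row3=(0, 0, -4, 10)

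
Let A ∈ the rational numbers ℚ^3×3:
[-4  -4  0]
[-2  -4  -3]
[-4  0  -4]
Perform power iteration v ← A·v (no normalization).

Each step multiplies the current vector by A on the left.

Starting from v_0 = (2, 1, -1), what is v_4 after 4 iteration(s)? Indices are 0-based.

v_4 = (4192, 4784, 4096)

v_0 = (2, 1, -1).
v_1 = A·v_0 = (-12, -5, -4).
v_2 = A·v_1 = (68, 56, 64).
v_3 = A·v_2 = (-496, -552, -528).
v_4 = A·v_3 = (4192, 4784, 4096).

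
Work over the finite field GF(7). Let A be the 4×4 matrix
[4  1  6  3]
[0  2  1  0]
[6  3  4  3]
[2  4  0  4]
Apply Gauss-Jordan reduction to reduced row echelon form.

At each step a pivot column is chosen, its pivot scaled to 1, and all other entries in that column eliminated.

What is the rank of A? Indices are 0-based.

[1] R0 /= 4  ⇒  (1, 2, 5, 6)
     R2 -= 6·R0  ⇒  (0, 5, 2, 2)
     R3 -= 2·R0  ⇒  (0, 0, 4, 6)
[2] R1 /= 2  ⇒  (0, 1, 4, 0)
     R0 -= 2·R1  ⇒  (1, 0, 4, 6)
     R2 -= 5·R1  ⇒  (0, 0, 3, 2)
[3] R2 /= 3  ⇒  (0, 0, 1, 3)
     R0 -= 4·R2  ⇒  (1, 0, 0, 1)
     R1 -= 4·R2  ⇒  (0, 1, 0, 2)
     R3 -= 4·R2  ⇒  (0, 0, 0, 1)
[4] R3 /= 1  ⇒  (0, 0, 0, 1)
     R0 -= 1·R3  ⇒  (1, 0, 0, 0)
     R1 -= 2·R3  ⇒  (0, 1, 0, 0)
     R2 -= 3·R3  ⇒  (0, 0, 1, 0)

rank = 4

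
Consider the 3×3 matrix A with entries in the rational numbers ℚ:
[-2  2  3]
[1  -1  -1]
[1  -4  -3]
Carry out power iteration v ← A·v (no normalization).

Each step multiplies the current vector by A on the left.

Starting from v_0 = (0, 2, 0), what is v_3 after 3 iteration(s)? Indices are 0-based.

v_3 = (208, -86, -200)

v_0 = (0, 2, 0).
v_1 = A·v_0 = (4, -2, -8).
v_2 = A·v_1 = (-36, 14, 36).
v_3 = A·v_2 = (208, -86, -200).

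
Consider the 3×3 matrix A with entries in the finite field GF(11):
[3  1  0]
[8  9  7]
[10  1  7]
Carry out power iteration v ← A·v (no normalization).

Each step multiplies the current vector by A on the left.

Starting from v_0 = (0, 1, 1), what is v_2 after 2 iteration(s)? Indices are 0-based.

v_2 = (8, 10, 5)

v_0 = (0, 1, 1).
v_1 = A·v_0 = (1, 5, 8).
v_2 = A·v_1 = (8, 10, 5).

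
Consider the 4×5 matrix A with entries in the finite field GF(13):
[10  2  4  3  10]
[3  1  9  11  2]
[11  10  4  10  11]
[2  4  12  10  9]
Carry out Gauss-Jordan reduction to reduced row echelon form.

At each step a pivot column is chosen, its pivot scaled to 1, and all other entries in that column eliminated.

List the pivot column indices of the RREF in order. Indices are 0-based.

pivot columns: 0, 1, 2, 3

[1] R0 /= 10  ⇒  (1, 8, 3, 12, 1)
     R1 -= 3·R0  ⇒  (0, 3, 0, 1, 12)
     R2 -= 11·R0  ⇒  (0, 0, 10, 8, 0)
     R3 -= 2·R0  ⇒  (0, 1, 6, 12, 7)
[2] R1 /= 3  ⇒  (0, 1, 0, 9, 4)
     R0 -= 8·R1  ⇒  (1, 0, 3, 5, 8)
     R3 -= 1·R1  ⇒  (0, 0, 6, 3, 3)
[3] R2 /= 10  ⇒  (0, 0, 1, 6, 0)
     R0 -= 3·R2  ⇒  (1, 0, 0, 0, 8)
     R3 -= 6·R2  ⇒  (0, 0, 0, 6, 3)
[4] R3 /= 6  ⇒  (0, 0, 0, 1, 7)
     R1 -= 9·R3  ⇒  (0, 1, 0, 0, 6)
     R2 -= 6·R3  ⇒  (0, 0, 1, 0, 10)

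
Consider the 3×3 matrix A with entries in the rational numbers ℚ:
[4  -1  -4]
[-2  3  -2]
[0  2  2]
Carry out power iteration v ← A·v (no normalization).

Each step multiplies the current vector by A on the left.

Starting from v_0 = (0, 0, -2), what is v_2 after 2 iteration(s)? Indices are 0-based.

v_2 = (44, 4, 0)

v_0 = (0, 0, -2).
v_1 = A·v_0 = (8, 4, -4).
v_2 = A·v_1 = (44, 4, 0).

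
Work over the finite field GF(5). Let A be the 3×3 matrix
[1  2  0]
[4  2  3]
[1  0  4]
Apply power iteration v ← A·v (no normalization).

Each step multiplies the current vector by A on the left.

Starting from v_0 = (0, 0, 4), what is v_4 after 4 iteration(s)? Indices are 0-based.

v_4 = (2, 1, 3)

v_0 = (0, 0, 4).
v_1 = A·v_0 = (0, 2, 1).
v_2 = A·v_1 = (4, 2, 4).
v_3 = A·v_2 = (3, 2, 0).
v_4 = A·v_3 = (2, 1, 3).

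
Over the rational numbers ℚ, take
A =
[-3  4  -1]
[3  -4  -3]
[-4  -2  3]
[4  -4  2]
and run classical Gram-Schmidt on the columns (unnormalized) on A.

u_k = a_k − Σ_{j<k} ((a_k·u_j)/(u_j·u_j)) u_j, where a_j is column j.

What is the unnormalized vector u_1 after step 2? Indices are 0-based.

Step 1: u_0 = a_0 = (-3, 3, -4, 4).
Step 2: u_1 = a_1 − (-16/25)·u_0 = (52/25, -52/25, -114/25, -36/25).

u_1 = (52/25, -52/25, -114/25, -36/25)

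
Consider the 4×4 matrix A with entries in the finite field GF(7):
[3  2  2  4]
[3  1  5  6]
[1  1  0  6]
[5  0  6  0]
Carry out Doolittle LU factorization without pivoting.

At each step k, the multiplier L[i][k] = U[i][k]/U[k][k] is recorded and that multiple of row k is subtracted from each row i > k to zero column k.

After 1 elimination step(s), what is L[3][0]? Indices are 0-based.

L[3][0] = 4

[col 0] pivot 3
  R1 -= 1*R0 → (0, 6, 3, 2)  (L[1][0] := 1)
  R2 -= 5*R0 → (0, 5, 4, 0)  (L[2][0] := 5)
  R3 -= 4*R0 → (0, 6, 5, 5)  (L[3][0] := 4)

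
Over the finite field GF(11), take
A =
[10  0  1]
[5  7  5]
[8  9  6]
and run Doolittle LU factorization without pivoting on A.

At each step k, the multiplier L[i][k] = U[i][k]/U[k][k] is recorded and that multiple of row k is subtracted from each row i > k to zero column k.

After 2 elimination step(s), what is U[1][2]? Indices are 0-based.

[col 0] pivot 10
  R1 -= 6*R0 → (0, 7, 10)  (L[1][0] := 6)
  R2 -= 3*R0 → (0, 9, 3)  (L[2][0] := 3)
[col 1] pivot 7
  R2 -= 6*R1 → (0, 0, 9)  (L[2][1] := 6)

U[1][2] = 10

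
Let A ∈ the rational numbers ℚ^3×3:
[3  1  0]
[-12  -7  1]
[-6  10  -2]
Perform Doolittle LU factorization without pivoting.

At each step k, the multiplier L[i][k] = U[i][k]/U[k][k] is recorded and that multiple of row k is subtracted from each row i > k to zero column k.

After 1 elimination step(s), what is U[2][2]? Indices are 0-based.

k=0: U[0][0]=3
  eliminate (1,0): mult=-4, new row 1: (0, -3, 1); set L[1][0]=-4
  eliminate (2,0): mult=-2, new row 2: (0, 12, -2); set L[2][0]=-2

U[2][2] = -2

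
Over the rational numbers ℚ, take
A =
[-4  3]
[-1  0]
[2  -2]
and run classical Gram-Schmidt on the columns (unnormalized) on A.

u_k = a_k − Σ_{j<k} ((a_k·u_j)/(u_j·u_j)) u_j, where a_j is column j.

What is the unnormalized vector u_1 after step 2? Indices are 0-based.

Step 1: u_0 = a_0 = (-4, -1, 2).
Step 2: u_1 = a_1 − (-16/21)·u_0 = (-1/21, -16/21, -10/21).

u_1 = (-1/21, -16/21, -10/21)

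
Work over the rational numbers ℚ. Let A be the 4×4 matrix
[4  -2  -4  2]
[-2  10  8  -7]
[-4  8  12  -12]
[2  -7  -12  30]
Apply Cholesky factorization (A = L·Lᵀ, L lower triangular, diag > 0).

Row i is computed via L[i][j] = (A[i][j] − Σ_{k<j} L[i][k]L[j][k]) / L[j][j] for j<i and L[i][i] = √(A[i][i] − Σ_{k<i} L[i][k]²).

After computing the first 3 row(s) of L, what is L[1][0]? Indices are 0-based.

Step 1: L[0][0] = √(4) = 2.
  L[1][0] = (-2) / L[0][0] = -1.
Step 2: L[1][1] = √(9) = 3.
  L[2][0] = (-4) / L[0][0] = -2.
  L[2][1] = (6) / L[1][1] = 2.
Step 3: L[2][2] = √(4) = 2.

L[1][0] = -1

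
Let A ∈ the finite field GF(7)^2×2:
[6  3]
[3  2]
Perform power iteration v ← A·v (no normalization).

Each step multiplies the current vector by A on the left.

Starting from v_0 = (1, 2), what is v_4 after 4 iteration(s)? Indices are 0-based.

v_4 = (2, 5)

v_0 = (1, 2).
v_1 = A·v_0 = (5, 0).
v_2 = A·v_1 = (2, 1).
v_3 = A·v_2 = (1, 1).
v_4 = A·v_3 = (2, 5).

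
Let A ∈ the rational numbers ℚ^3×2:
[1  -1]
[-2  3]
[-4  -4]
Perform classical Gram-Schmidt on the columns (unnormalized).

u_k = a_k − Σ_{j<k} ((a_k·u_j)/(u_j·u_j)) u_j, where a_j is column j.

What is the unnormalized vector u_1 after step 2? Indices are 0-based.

Step 1: u_0 = a_0 = (1, -2, -4).
Step 2: u_1 = a_1 − (3/7)·u_0 = (-10/7, 27/7, -16/7).

u_1 = (-10/7, 27/7, -16/7)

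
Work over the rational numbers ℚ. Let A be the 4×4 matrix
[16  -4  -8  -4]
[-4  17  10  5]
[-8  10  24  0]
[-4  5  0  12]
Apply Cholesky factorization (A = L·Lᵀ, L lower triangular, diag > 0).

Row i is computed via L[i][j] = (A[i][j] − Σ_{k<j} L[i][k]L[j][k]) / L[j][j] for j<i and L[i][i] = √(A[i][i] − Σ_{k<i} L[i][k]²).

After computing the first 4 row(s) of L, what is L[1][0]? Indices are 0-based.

Step 1: L[0][0] = √(16) = 4.
  L[1][0] = (-4) / L[0][0] = -1.
Step 2: L[1][1] = √(16) = 4.
  L[2][0] = (-8) / L[0][0] = -2.
  L[2][1] = (8) / L[1][1] = 2.
Step 3: L[2][2] = √(16) = 4.
  L[3][0] = (-4) / L[0][0] = -1.
  L[3][1] = (4) / L[1][1] = 1.
  L[3][2] = (-4) / L[2][2] = -1.
Step 4: L[3][3] = √(9) = 3.

L[1][0] = -1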